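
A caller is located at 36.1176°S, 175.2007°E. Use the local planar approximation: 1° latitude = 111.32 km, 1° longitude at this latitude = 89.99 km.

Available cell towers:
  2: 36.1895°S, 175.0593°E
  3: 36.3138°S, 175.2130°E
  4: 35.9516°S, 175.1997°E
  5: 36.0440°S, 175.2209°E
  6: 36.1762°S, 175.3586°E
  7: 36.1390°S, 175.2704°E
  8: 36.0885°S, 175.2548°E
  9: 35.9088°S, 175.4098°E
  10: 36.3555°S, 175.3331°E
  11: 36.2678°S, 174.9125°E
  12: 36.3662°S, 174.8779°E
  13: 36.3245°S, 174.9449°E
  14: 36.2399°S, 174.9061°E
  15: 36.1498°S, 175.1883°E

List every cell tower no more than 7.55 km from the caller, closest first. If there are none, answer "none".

15, 8, 7

Distances from 36.1176°S, 175.2007°E:
2: √((-0.0719·111.32)² + (-0.1414·89.99)²) = √(64.062543 + 161.915089) = 15.0326 km
3: √((-0.1962·111.32)² + (0.0123·89.99)²) = √(477.028582 + 1.225177) = 21.8690 km
4: √((0.1660·111.32)² + (-0.0010·89.99)²) = √(341.477876 + 0.008098) = 18.4793 km
5: √((0.0736·111.32)² + (0.0202·89.99)²) = √(67.127740 + 3.304390) = 8.3924 km
6: √((-0.0586·111.32)² + (0.1579·89.99)²) = √(42.554121 + 201.907645) = 15.6353 km
7: √((-0.0214·111.32)² + (0.0697·89.99)²) = √(5.675106 + 39.341785) = 6.7095 km
8: √((0.0291·111.32)² + (0.0541·89.99)²) = √(10.493790 + 23.701893) = 5.8477 km
9: √((0.2088·111.32)² + (0.2091·89.99)²) = √(540.265685 + 354.076064) = 29.9055 km
10: √((-0.2379·111.32)² + (0.1324·89.99)²) = √(701.350772 + 141.959504) = 29.0398 km
11: √((-0.1502·111.32)² + (-0.2882·89.99)²) = √(279.567228 + 672.630346) = 30.8577 km
12: √((-0.2486·111.32)² + (-0.3228·89.99)²) = √(765.858689 + 843.831155) = 40.1209 km
13: √((-0.2069·111.32)² + (-0.2558·89.99)²) = √(530.477999 + 529.894710) = 32.5634 km
14: √((-0.1223·111.32)² + (-0.2946·89.99)²) = √(185.352868 + 702.835984) = 29.8025 km
15: √((-0.0322·111.32)² + (-0.0124·89.99)²) = √(12.848669 + 1.245179) = 3.7542 km
Threshold 7.55 km: 15 (3.7542 km), 8 (5.8477 km), 7 (6.7095 km) are within range.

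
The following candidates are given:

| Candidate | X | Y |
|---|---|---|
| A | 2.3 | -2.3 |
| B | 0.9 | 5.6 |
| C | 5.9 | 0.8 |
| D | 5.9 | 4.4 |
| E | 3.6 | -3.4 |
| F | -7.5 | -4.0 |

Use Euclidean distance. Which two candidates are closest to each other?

Pairwise distances:
A–B: 8.02
A–C: 4.75
A–D: 7.61
A–E: 1.70
A–F: 9.95
B–C: 6.93
B–D: 5.14
B–E: 9.40
B–F: 12.76
C–D: 3.60
C–E: 4.79
C–F: 14.23
D–E: 8.13
D–F: 15.82
E–F: 11.12
Closest pair: A–E at 1.70.

A and E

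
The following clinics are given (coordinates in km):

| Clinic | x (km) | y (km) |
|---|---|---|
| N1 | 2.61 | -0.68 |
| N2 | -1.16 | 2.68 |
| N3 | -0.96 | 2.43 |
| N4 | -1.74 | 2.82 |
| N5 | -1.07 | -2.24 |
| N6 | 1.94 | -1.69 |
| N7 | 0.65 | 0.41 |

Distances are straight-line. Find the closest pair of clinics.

Pairwise distances:
N1–N2: √((-3.77)² + (3.36)²) = √(14.2129 + 11.2896) = 5.05 km
N1–N3: √((-3.57)² + (3.11)²) = √(12.7449 + 9.6721) = 4.73 km
N1–N4: √((-4.35)² + (3.50)²) = √(18.9225 + 12.2500) = 5.58 km
N1–N5: √((-3.68)² + (-1.56)²) = √(13.5424 + 2.4336) = 4.00 km
N1–N6: √((-0.67)² + (-1.01)²) = √(0.4489 + 1.0201) = 1.21 km
N1–N7: √((-1.96)² + (1.09)²) = √(3.8416 + 1.1881) = 2.24 km
N2–N3: √((0.20)² + (-0.25)²) = √(0.0400 + 0.0625) = 0.32 km
N2–N4: √((-0.58)² + (0.14)²) = √(0.3364 + 0.0196) = 0.60 km
N2–N5: √((0.09)² + (-4.92)²) = √(0.0081 + 24.2064) = 4.92 km
N2–N6: √((3.10)² + (-4.37)²) = √(9.6100 + 19.0969) = 5.36 km
N2–N7: √((1.81)² + (-2.27)²) = √(3.2761 + 5.1529) = 2.90 km
N3–N4: √((-0.78)² + (0.39)²) = √(0.6084 + 0.1521) = 0.87 km
N3–N5: √((-0.11)² + (-4.67)²) = √(0.0121 + 21.8089) = 4.67 km
N3–N6: √((2.90)² + (-4.12)²) = √(8.4100 + 16.9744) = 5.04 km
N3–N7: √((1.61)² + (-2.02)²) = √(2.5921 + 4.0804) = 2.58 km
N4–N5: √((0.67)² + (-5.06)²) = √(0.4489 + 25.6036) = 5.10 km
N4–N6: √((3.68)² + (-4.51)²) = √(13.5424 + 20.3401) = 5.82 km
N4–N7: √((2.39)² + (-2.41)²) = √(5.7121 + 5.8081) = 3.39 km
N5–N6: √((3.01)² + (0.55)²) = √(9.0601 + 0.3025) = 3.06 km
N5–N7: √((1.72)² + (2.65)²) = √(2.9584 + 7.0225) = 3.16 km
N6–N7: √((-1.29)² + (2.10)²) = √(1.6641 + 4.4100) = 2.46 km
Closest pair: N2–N3 at 0.32 km.

N2 and N3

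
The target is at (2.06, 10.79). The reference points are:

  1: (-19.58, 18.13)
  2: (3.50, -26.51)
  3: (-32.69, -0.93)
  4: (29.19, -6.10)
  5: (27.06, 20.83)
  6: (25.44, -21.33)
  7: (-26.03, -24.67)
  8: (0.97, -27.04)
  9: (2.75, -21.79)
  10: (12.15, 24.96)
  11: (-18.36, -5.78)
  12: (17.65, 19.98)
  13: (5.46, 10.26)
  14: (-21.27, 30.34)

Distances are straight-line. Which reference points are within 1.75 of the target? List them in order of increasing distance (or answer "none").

Distances from (2.06, 10.79):
1: 22.85
2: 37.33
3: 36.67
4: 31.96
5: 26.94
6: 39.73
7: 45.24
8: 37.85
9: 32.59
10: 17.40
11: 26.30
12: 18.10
13: 3.44
14: 30.44
Threshold 1.75: none within range.

none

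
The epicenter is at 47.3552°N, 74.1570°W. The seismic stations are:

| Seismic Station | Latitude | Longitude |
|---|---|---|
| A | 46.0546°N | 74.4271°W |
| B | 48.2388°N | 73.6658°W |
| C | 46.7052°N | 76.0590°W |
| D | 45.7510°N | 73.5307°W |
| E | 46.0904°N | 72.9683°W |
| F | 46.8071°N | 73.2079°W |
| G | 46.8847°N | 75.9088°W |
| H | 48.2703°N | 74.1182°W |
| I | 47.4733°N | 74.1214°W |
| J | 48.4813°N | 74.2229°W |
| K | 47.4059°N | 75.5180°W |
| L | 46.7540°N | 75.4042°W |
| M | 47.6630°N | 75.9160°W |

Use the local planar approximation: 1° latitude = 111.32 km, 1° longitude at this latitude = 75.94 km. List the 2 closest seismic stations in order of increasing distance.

I, F

Distances from 47.3552°N, 74.1570°W:
A: √((-1.3006·111.32)² + (-0.2701·75.94)²) = √(20962.056859 + 420.717284) = 146.2285 km
B: √((0.8836·111.32)² + (0.4912·75.94)²) = √(9675.152291 + 1391.418912) = 105.1978 km
C: √((-0.6500·111.32)² + (-1.9020·75.94)²) = √(5235.680164 + 20862.301179) = 161.5487 km
D: √((-1.6042·111.32)² + (0.6263·75.94)²) = √(31890.653535 + 2262.069838) = 184.8046 km
E: √((-1.2648·111.32)² + (1.1887·75.94)²) = √(19823.946144 + 8148.650874) = 167.2501 km
F: √((-0.5481·111.32)² + (0.9491·75.94)²) = √(3722.768234 + 5194.755749) = 94.4326 km
G: √((-0.4705·111.32)² + (-1.7518·75.94)²) = √(2743.251661 + 17697.431076) = 142.9709 km
H: √((0.9151·111.32)² + (0.0388·75.94)²) = √(10377.279307 + 8.681697) = 101.9115 km
I: √((0.1181·111.32)² + (0.0356·75.94)²) = √(172.840769 + 7.308718) = 13.4220 km
J: √((1.1261·111.32)² + (-0.0659·75.94)²) = √(15714.490772 + 25.044480) = 125.4573 km
K: √((0.0507·111.32)² + (-1.3610·75.94)²) = √(31.853878 + 10682.119597) = 103.5083 km
L: √((-0.6012·111.32)² + (-1.2472·75.94)²) = √(4479.033794 + 8970.432652) = 115.9718 km
M: √((0.3078·111.32)² + (-1.7590·75.94)²) = √(1174.041980 + 17843.204976) = 137.9030 km
Sorted: I (13.4220 km) < F (94.4326 km) < H (101.9115 km) < K (103.5083 km) < …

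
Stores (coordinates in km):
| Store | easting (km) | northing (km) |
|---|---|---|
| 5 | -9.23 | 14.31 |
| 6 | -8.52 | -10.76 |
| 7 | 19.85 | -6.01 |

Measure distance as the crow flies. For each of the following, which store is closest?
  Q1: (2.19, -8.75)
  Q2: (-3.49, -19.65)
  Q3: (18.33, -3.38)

Q1→6; Q2→6; Q3→7

Q1 at (2.19, -8.75):
  5: √((-11.42)² + (23.06)²) = √(130.4164 + 531.7636) = 25.73 km
  6: √((-10.71)² + (-2.01)²) = √(114.7041 + 4.0401) = 10.90 km
  7: √((17.66)² + (2.74)²) = √(311.8756 + 7.5076) = 17.87 km
  → nearest: 6 (10.90 km)
Q2 at (-3.49, -19.65):
  5: √((-5.74)² + (33.96)²) = √(32.9476 + 1153.2816) = 34.44 km
  6: √((-5.03)² + (8.89)²) = √(25.3009 + 79.0321) = 10.21 km
  7: √((23.34)² + (13.64)²) = √(544.7556 + 186.0496) = 27.03 km
  → nearest: 6 (10.21 km)
Q3 at (18.33, -3.38):
  5: √((-27.56)² + (17.69)²) = √(759.5536 + 312.9361) = 32.75 km
  6: √((-26.85)² + (-7.38)²) = √(720.9225 + 54.4644) = 27.85 km
  7: √((1.52)² + (-2.63)²) = √(2.3104 + 6.9169) = 3.04 km
  → nearest: 7 (3.04 km)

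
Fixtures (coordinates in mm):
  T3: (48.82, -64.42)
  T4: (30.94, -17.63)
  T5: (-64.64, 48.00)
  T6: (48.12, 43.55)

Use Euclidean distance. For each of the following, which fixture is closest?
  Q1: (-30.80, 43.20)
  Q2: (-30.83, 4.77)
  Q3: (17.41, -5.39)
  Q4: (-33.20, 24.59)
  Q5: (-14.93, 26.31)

Q1→T5; Q2→T5; Q3→T4; Q4→T5; Q5→T5

Q1 at (-30.80, 43.20):
  T3: √((79.62)² + (-107.62)²) = √(6339.3444 + 11582.0644) = 133.87 mm
  T4: √((61.74)² + (-60.83)²) = √(3811.8276 + 3700.2889) = 86.67 mm
  T5: √((-33.84)² + (4.80)²) = √(1145.1456 + 23.0400) = 34.18 mm
  T6: √((78.92)² + (0.35)²) = √(6228.3664 + 0.1225) = 78.92 mm
  → nearest: T5 (34.18 mm)
Q2 at (-30.83, 4.77):
  T3: √((79.65)² + (-69.19)²) = √(6344.1225 + 4787.2561) = 105.51 mm
  T4: √((61.77)² + (-22.40)²) = √(3815.5329 + 501.7600) = 65.71 mm
  T5: √((-33.81)² + (43.23)²) = √(1143.1161 + 1868.8329) = 54.88 mm
  T6: √((78.95)² + (38.78)²) = √(6233.1025 + 1503.8884) = 87.96 mm
  → nearest: T5 (54.88 mm)
Q3 at (17.41, -5.39):
  T3: √((31.41)² + (-59.03)²) = √(986.5881 + 3484.5409) = 66.87 mm
  T4: √((13.53)² + (-12.24)²) = √(183.0609 + 149.8176) = 18.24 mm
  T5: √((-82.05)² + (53.39)²) = √(6732.2025 + 2850.4921) = 97.89 mm
  T6: √((30.71)² + (48.94)²) = √(943.1041 + 2395.1236) = 57.78 mm
  → nearest: T4 (18.24 mm)
Q4 at (-33.20, 24.59):
  T3: √((82.02)² + (-89.01)²) = √(6727.2804 + 7922.7801) = 121.04 mm
  T4: √((64.14)² + (-42.22)²) = √(4113.9396 + 1782.5284) = 76.79 mm
  T5: √((-31.44)² + (23.41)²) = √(988.4736 + 548.0281) = 39.20 mm
  T6: √((81.32)² + (18.96)²) = √(6612.9424 + 359.4816) = 83.50 mm
  → nearest: T5 (39.20 mm)
Q5 at (-14.93, 26.31):
  T3: √((63.75)² + (-90.73)²) = √(4064.0625 + 8231.9329) = 110.89 mm
  T4: √((45.87)² + (-43.94)²) = √(2104.0569 + 1930.7236) = 63.52 mm
  T5: √((-49.71)² + (21.69)²) = √(2471.0841 + 470.4561) = 54.24 mm
  T6: √((63.05)² + (17.24)²) = √(3975.3025 + 297.2176) = 65.36 mm
  → nearest: T5 (54.24 mm)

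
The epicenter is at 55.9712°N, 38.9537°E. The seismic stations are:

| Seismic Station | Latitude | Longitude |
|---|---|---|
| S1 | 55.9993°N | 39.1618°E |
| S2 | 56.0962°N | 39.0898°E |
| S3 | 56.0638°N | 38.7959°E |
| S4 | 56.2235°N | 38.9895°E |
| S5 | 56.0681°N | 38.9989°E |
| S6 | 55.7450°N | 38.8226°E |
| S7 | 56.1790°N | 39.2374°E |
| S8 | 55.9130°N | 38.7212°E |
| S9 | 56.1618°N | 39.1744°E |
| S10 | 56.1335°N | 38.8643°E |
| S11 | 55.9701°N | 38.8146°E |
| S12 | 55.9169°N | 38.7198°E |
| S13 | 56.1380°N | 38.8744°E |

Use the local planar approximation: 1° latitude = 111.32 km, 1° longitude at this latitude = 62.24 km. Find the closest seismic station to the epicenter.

S11

Distances from 55.9712°N, 38.9537°E:
S1: 13.3245 km
S2: 16.2906 km
S3: 14.2380 km
S4: 28.1743 km
S5: 11.1477 km
S6: 26.4696 km
S7: 29.1014 km
S8: 15.8549 km
S9: 25.2760 km
S10: 18.9047 km
S11: 8.6584 km
S12: 15.7630 km
S13: 19.2130 km
Minimum: S11 at 8.6584 km.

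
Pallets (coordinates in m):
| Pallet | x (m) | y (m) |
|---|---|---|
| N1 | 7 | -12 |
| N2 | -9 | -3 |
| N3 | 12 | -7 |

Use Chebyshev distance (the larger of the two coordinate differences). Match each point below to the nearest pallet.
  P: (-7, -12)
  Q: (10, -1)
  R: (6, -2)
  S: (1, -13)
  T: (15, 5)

P at (-7, -12):
  N1: 14 m
  N2: 9 m
  N3: 19 m
  → nearest: N2 (9 m)
Q at (10, -1):
  N1: 11 m
  N2: 19 m
  N3: 6 m
  → nearest: N3 (6 m)
R at (6, -2):
  N1: 10 m
  N2: 15 m
  N3: 6 m
  → nearest: N3 (6 m)
S at (1, -13):
  N1: 6 m
  N2: 10 m
  N3: 11 m
  → nearest: N1 (6 m)
T at (15, 5):
  N1: 17 m
  N2: 24 m
  N3: 12 m
  → nearest: N3 (12 m)

P→N2; Q→N3; R→N3; S→N1; T→N3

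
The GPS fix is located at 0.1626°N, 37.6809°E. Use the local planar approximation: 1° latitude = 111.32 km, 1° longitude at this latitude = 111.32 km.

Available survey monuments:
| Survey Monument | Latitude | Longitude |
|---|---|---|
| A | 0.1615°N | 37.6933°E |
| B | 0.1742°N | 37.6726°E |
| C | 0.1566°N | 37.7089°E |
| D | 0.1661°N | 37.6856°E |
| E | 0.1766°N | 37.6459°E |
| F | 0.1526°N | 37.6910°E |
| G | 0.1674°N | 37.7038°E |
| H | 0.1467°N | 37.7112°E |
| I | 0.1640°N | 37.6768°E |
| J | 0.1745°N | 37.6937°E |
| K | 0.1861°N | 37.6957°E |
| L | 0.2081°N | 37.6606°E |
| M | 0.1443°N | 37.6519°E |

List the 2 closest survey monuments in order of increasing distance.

I, D

Distances from 0.1626°N, 37.6809°E:
A: √((-0.0011·111.32)² + (0.0124·111.32)²) = √(0.014994 + 1.905416) = 1.3858 km
B: √((0.0116·111.32)² + (-0.0083·111.32)²) = √(1.667487 + 0.853695) = 1.5878 km
C: √((-0.0060·111.32)² + (0.0280·111.32)²) = √(0.446117 + 9.715440) = 3.1877 km
D: √((0.0035·111.32)² + (0.0047·111.32)²) = √(0.151804 + 0.273742) = 0.6523 km
E: √((0.0140·111.32)² + (-0.0350·111.32)²) = √(2.428860 + 15.180374) = 4.1963 km
F: √((-0.0100·111.32)² + (0.0101·111.32)²) = √(1.239214 + 1.264122) = 1.5822 km
G: √((0.0048·111.32)² + (0.0229·111.32)²) = √(0.285515 + 6.498563) = 2.6046 km
H: √((-0.0159·111.32)² + (0.0303·111.32)²) = √(3.132858 + 11.377102) = 3.8092 km
I: √((0.0014·111.32)² + (-0.0041·111.32)²) = √(0.024289 + 0.208312) = 0.4823 km
J: √((0.0119·111.32)² + (0.0128·111.32)²) = √(1.754851 + 2.030329) = 1.9456 km
K: √((0.0235·111.32)² + (0.0148·111.32)²) = √(6.843561 + 2.714375) = 3.0916 km
L: √((0.0455·111.32)² + (-0.0203·111.32)²) = √(25.654833 + 5.106678) = 5.5463 km
M: √((-0.0183·111.32)² + (-0.0290·111.32)²) = √(4.150005 + 10.421792) = 3.8173 km
Sorted: I (0.4823 km) < D (0.6523 km) < A (1.3858 km) < F (1.5822 km) < …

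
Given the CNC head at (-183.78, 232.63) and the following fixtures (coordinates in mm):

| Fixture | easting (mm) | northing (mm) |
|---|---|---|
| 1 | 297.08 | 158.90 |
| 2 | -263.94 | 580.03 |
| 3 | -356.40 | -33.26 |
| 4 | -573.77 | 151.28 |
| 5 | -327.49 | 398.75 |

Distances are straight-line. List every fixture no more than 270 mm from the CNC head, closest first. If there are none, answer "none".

5

Distances from (-183.78, 232.63):
1: √((480.86)² + (-73.73)²) = √(231226.3396 + 5436.1129) = 486.48 mm
2: √((-80.16)² + (347.40)²) = √(6425.6256 + 120686.7600) = 356.53 mm
3: √((-172.62)² + (-265.89)²) = √(29797.6644 + 70697.4921) = 317.01 mm
4: √((-389.99)² + (-81.35)²) = √(152092.2001 + 6617.8225) = 398.38 mm
5: √((-143.71)² + (166.12)²) = √(20652.5641 + 27595.8544) = 219.66 mm
Threshold 270 mm: 5 (219.66 mm) is within range.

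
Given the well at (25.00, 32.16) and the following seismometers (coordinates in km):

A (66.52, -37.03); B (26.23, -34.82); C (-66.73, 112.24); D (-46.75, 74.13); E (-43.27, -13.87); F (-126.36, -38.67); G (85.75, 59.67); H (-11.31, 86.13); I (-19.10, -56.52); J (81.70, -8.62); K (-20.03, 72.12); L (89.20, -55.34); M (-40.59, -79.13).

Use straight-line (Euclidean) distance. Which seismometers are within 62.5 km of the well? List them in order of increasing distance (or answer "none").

Distances from (25.00, 32.16):
A: 80.69 km
B: 66.99 km
C: 121.77 km
D: 83.12 km
E: 82.34 km
F: 167.11 km
G: 66.69 km
H: 65.05 km
I: 99.04 km
J: 69.84 km
K: 60.20 km
L: 108.53 km
M: 129.18 km
Threshold 62.5 km: K (60.20 km) is within range.

K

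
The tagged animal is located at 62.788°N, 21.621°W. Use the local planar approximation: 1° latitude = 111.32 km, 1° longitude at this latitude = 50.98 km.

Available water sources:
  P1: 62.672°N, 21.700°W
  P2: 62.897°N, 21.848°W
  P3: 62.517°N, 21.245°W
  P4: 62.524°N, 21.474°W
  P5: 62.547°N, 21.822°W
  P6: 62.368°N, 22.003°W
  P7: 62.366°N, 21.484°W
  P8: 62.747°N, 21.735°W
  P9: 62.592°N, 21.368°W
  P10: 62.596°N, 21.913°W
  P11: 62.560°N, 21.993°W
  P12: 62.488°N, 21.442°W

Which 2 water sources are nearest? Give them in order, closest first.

Distances from 62.788°N, 21.621°W:
P1: 13.527 km
P2: 16.768 km
P3: 35.742 km
P4: 30.329 km
P5: 28.718 km
P6: 50.648 km
P7: 47.493 km
P8: 7.390 km
P9: 25.346 km
P10: 26.047 km
P11: 31.684 km
P12: 34.620 km
Sorted: P8 (7.390 km) < P1 (13.527 km) < P2 (16.768 km) < P9 (25.346 km) < …

P8, P1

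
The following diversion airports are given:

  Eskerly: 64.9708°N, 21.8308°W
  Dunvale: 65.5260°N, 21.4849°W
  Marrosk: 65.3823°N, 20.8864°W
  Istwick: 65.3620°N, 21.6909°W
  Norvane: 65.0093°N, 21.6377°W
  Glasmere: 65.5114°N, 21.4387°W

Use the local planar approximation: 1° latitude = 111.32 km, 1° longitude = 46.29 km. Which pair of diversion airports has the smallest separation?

Dunvale and Glasmere

Pairwise distances:
Dunvale–Glasmere: 2.6861 km
Eskerly–Norvane: 9.9130 km
Istwick–Glasmere: 20.3196 km
Dunvale–Istwick: 20.5968 km
Marrosk–Glasmere: 29.3284 km
Dunvale–Marrosk: 31.9912 km
Marrosk–Istwick: 37.3088 km
Istwick–Norvane: 39.3397 km
Eskerly–Istwick: 44.0273 km
Marrosk–Norvane: 54.1627 km
Norvane–Glasmere: 56.6478 km
Dunvale–Norvane: 57.9523 km
Eskerly–Glasmere: 62.8571 km
Eskerly–Marrosk: 63.3206 km
Eskerly–Dunvale: 63.8453 km
Closest pair: Dunvale–Glasmere at 2.6861 km.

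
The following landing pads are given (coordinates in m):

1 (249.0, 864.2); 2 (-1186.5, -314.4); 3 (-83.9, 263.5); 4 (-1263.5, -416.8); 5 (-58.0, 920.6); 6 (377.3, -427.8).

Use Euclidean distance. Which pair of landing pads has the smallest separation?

2 and 4

Pairwise distances:
2–4: √((-77.0)² + (-102.4)²) = √(5929.000 + 10485.760) = 128.1 m
1–5: √((-307.0)² + (56.4)²) = √(94249.000 + 3180.960) = 312.1 m
3–5: √((25.9)² + (657.1)²) = √(670.810 + 431780.410) = 657.6 m
1–3: √((-332.9)² + (-600.7)²) = √(110822.410 + 360840.490) = 686.8 m
3–6: √((461.2)² + (-691.3)²) = √(212705.440 + 477895.690) = 831.0 m
2–3: √((1102.6)² + (577.9)²) = √(1215726.760 + 333968.410) = 1244.9 m
1–6: √((128.3)² + (-1292.0)²) = √(16460.890 + 1669264.000) = 1298.4 m
3–4: √((-1179.6)² + (-680.3)²) = √(1391456.160 + 462808.090) = 1361.7 m
5–6: √((435.3)² + (-1348.4)²) = √(189486.090 + 1818182.560) = 1416.9 m
2–6: √((1563.8)² + (-113.4)²) = √(2445470.440 + 12859.560) = 1567.9 m
4–6: √((1640.8)² + (-11.0)²) = √(2692224.640 + 121.000) = 1640.8 m
2–5: √((1128.5)² + (1235.0)²) = √(1273512.250 + 1525225.000) = 1672.9 m
4–5: √((1205.5)² + (1337.4)²) = √(1453230.250 + 1788638.760) = 1800.5 m
1–2: √((-1435.5)² + (-1178.6)²) = √(2060660.250 + 1389097.960) = 1857.4 m
1–4: √((-1512.5)² + (-1281.0)²) = √(2287656.250 + 1640961.000) = 1982.1 m
Closest pair: 2–4 at 128.1 m.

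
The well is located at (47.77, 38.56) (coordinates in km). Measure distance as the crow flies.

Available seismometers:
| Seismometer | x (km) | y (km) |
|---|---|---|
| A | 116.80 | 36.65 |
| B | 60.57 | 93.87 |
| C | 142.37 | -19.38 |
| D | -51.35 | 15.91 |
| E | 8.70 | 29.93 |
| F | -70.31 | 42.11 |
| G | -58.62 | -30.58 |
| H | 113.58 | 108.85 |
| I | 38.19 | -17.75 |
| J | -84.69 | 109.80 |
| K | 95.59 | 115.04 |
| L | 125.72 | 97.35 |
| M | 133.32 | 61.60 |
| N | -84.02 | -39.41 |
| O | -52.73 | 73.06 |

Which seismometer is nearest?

Distances from (47.77, 38.56):
A: √((69.03)² + (-1.91)²) = √(4765.1409 + 3.6481) = 69.06 km
B: √((12.80)² + (55.31)²) = √(163.8400 + 3059.1961) = 56.77 km
C: √((94.60)² + (-57.94)²) = √(8949.1600 + 3357.0436) = 110.93 km
D: √((-99.12)² + (-22.65)²) = √(9824.7744 + 513.0225) = 101.67 km
E: √((-39.07)² + (-8.63)²) = √(1526.4649 + 74.4769) = 40.01 km
F: √((-118.08)² + (3.55)²) = √(13942.8864 + 12.6025) = 118.13 km
G: √((-106.39)² + (-69.14)²) = √(11318.8321 + 4780.3396) = 126.88 km
H: √((65.81)² + (70.29)²) = √(4330.9561 + 4940.6841) = 96.29 km
I: √((-9.58)² + (-56.31)²) = √(91.7764 + 3170.8161) = 57.12 km
J: √((-132.46)² + (71.24)²) = √(17545.6516 + 5075.1376) = 150.40 km
K: √((47.82)² + (76.48)²) = √(2286.7524 + 5849.1904) = 90.20 km
L: √((77.95)² + (58.79)²) = √(6076.2025 + 3456.2641) = 97.63 km
M: √((85.55)² + (23.04)²) = √(7318.8025 + 530.8416) = 88.60 km
N: √((-131.79)² + (-77.97)²) = √(17368.6041 + 6079.3209) = 153.13 km
O: √((-100.50)² + (34.50)²) = √(10100.2500 + 1190.2500) = 106.26 km
Minimum: E at 40.01 km.

E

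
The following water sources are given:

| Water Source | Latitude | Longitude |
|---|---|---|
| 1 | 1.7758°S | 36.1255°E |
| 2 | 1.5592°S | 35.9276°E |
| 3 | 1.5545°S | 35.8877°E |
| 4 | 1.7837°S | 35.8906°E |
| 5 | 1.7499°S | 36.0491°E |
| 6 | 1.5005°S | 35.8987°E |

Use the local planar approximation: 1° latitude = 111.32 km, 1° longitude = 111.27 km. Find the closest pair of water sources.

Pairwise distances:
1–2: 32.6539 km
1–3: 36.1527 km
1–4: 26.1521 km
1–5: 8.9767 km
1–6: 39.6996 km
2–3: 4.4704 km
2–4: 25.3282 km
2–5: 25.1680 km
2–6: 7.2829 km
3–4: 25.5166 km
3–5: 28.2076 km
3–6: 6.1346 km
4–5: 18.0332 km
4–6: 31.5387 km
5–6: 32.4169 km
Closest pair: 2–3 at 4.4704 km.

2 and 3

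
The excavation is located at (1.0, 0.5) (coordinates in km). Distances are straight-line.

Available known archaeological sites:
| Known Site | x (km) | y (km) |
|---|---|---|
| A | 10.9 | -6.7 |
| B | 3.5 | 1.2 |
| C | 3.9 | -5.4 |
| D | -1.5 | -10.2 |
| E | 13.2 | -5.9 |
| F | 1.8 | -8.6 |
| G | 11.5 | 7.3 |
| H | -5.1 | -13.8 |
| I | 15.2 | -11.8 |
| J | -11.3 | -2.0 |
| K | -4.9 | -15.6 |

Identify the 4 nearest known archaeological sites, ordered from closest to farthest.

Distances from (1.0, 0.5):
A: √((9.9)² + (-7.2)²) = √(98.010 + 51.840) = 12.2 km
B: √((2.5)² + (0.7)²) = √(6.250 + 0.490) = 2.6 km
C: √((2.9)² + (-5.9)²) = √(8.410 + 34.810) = 6.6 km
D: √((-2.5)² + (-10.7)²) = √(6.250 + 114.490) = 11.0 km
E: √((12.2)² + (-6.4)²) = √(148.840 + 40.960) = 13.8 km
F: √((0.8)² + (-9.1)²) = √(0.640 + 82.810) = 9.1 km
G: √((10.5)² + (6.8)²) = √(110.250 + 46.240) = 12.5 km
H: √((-6.1)² + (-14.3)²) = √(37.210 + 204.490) = 15.5 km
I: √((14.2)² + (-12.3)²) = √(201.640 + 151.290) = 18.8 km
J: √((-12.3)² + (-2.5)²) = √(151.290 + 6.250) = 12.6 km
K: √((-5.9)² + (-16.1)²) = √(34.810 + 259.210) = 17.1 km
Sorted: B (2.6 km) < C (6.6 km) < F (9.1 km) < D (11.0 km) < A (12.2 km) < G (12.5 km) < …

B, C, F, D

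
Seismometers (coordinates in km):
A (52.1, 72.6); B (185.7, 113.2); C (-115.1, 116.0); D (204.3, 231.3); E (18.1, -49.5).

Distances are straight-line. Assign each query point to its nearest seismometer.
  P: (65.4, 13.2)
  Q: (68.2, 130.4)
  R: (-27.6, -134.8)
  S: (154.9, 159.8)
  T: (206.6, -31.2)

P→A; Q→A; R→E; S→B; T→B

P at (65.4, 13.2):
  A: √((-13.3)² + (59.4)²) = √(176.890 + 3528.360) = 60.9 km
  B: √((120.3)² + (100.0)²) = √(14472.090 + 10000.000) = 156.4 km
  C: √((-180.5)² + (102.8)²) = √(32580.250 + 10567.840) = 207.7 km
  D: √((138.9)² + (218.1)²) = √(19293.210 + 47567.610) = 258.6 km
  E: √((-47.3)² + (-62.7)²) = √(2237.290 + 3931.290) = 78.5 km
  → nearest: A (60.9 km)
Q at (68.2, 130.4):
  A: √((-16.1)² + (-57.8)²) = √(259.210 + 3340.840) = 60.0 km
  B: √((117.5)² + (-17.2)²) = √(13806.250 + 295.840) = 118.8 km
  C: √((-183.3)² + (-14.4)²) = √(33598.890 + 207.360) = 183.9 km
  D: √((136.1)² + (100.9)²) = √(18523.210 + 10180.810) = 169.4 km
  E: √((-50.1)² + (-179.9)²) = √(2510.010 + 32364.010) = 186.7 km
  → nearest: A (60.0 km)
R at (-27.6, -134.8):
  A: √((79.7)² + (207.4)²) = √(6352.090 + 43014.760) = 222.2 km
  B: √((213.3)² + (248.0)²) = √(45496.890 + 61504.000) = 327.1 km
  C: √((-87.5)² + (250.8)²) = √(7656.250 + 62900.640) = 265.6 km
  D: √((231.9)² + (366.1)²) = √(53777.610 + 134029.210) = 433.4 km
  E: √((45.7)² + (85.3)²) = √(2088.490 + 7276.090) = 96.8 km
  → nearest: E (96.8 km)
S at (154.9, 159.8):
  A: √((-102.8)² + (-87.2)²) = √(10567.840 + 7603.840) = 134.8 km
  B: √((30.8)² + (-46.6)²) = √(948.640 + 2171.560) = 55.9 km
  C: √((-270.0)² + (-43.8)²) = √(72900.000 + 1918.440) = 273.5 km
  D: √((49.4)² + (71.5)²) = √(2440.360 + 5112.250) = 86.9 km
  E: √((-136.8)² + (-209.3)²) = √(18714.240 + 43806.490) = 250.0 km
  → nearest: B (55.9 km)
T at (206.6, -31.2):
  A: √((-154.5)² + (103.8)²) = √(23870.250 + 10774.440) = 186.1 km
  B: √((-20.9)² + (144.4)²) = √(436.810 + 20851.360) = 145.9 km
  C: √((-321.7)² + (147.2)²) = √(103490.890 + 21667.840) = 353.8 km
  D: √((-2.3)² + (262.5)²) = √(5.290 + 68906.250) = 262.5 km
  E: √((-188.5)² + (-18.3)²) = √(35532.250 + 334.890) = 189.4 km
  → nearest: B (145.9 km)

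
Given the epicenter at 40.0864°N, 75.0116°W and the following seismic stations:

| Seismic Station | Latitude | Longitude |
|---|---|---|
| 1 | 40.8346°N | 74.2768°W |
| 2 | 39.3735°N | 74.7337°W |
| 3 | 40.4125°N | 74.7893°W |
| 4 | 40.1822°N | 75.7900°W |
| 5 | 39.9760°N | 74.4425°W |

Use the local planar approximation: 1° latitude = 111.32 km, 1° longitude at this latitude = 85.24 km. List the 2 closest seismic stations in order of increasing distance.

3, 5

Distances from 40.0864°N, 75.0116°W:
1: √((0.7482·111.32)² + (0.7348·85.24)²) = √(6937.161466 + 3923.062050) = 104.2124 km
2: √((-0.7129·111.32)² + (0.2779·85.24)²) = √(6298.014044 + 561.130630) = 82.8200 km
3: √((0.3261·111.32)² + (0.2223·85.24)²) = √(1317.795417 + 359.058992) = 40.9494 km
4: √((0.0958·111.32)² + (-0.7784·85.24)²) = √(113.730622 + 4402.430784) = 67.2024 km
5: √((-0.1104·111.32)² + (0.5691·85.24)²) = √(151.037414 + 2353.228250) = 50.0426 km
Sorted: 3 (40.9494 km) < 5 (50.0426 km) < 4 (67.2024 km) < 2 (82.8200 km) < …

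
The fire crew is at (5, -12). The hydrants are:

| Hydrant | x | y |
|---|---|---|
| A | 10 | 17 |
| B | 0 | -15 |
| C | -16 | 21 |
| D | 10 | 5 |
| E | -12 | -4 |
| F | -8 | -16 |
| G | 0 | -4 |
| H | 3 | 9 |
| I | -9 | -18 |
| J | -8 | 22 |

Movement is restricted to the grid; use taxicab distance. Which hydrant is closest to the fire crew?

Distances from (5, -12):
A: |5| + |29| = 5 + 29 = 34
B: |-5| + |-3| = 5 + 3 = 8
C: |-21| + |33| = 21 + 33 = 54
D: |5| + |17| = 5 + 17 = 22
E: |-17| + |8| = 17 + 8 = 25
F: |-13| + |-4| = 13 + 4 = 17
G: |-5| + |8| = 5 + 8 = 13
H: |-2| + |21| = 2 + 21 = 23
I: |-14| + |-6| = 14 + 6 = 20
J: |-13| + |34| = 13 + 34 = 47
Minimum: B at 8.

B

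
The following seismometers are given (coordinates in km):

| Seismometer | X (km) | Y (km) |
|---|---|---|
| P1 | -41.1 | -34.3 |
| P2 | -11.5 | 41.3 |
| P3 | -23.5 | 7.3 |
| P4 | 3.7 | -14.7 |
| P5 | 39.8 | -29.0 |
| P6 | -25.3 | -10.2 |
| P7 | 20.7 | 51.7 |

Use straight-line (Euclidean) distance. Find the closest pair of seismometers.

P3 and P6

Pairwise distances:
P1–P2: 81.2 km
P1–P3: 45.2 km
P1–P4: 48.9 km
P1–P5: 81.1 km
P1–P6: 28.8 km
P1–P7: 105.9 km
P2–P3: 36.1 km
P2–P4: 58.0 km
P2–P5: 87.0 km
P2–P6: 53.3 km
P2–P7: 33.8 km
P3–P4: 35.0 km
P3–P5: 73.0 km
P3–P6: 17.6 km
P3–P7: 62.6 km
P4–P5: 38.8 km
P4–P6: 29.3 km
P4–P7: 68.5 km
P5–P6: 67.8 km
P5–P7: 82.9 km
P6–P7: 77.1 km
Closest pair: P3–P6 at 17.6 km.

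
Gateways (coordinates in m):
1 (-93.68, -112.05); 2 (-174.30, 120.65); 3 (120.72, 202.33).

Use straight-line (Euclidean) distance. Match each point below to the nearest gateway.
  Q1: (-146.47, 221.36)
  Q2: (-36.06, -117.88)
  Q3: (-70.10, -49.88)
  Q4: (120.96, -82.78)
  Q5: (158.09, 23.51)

Q1 at (-146.47, 221.36):
  1: √((52.79)² + (-333.41)²) = √(2786.7841 + 111162.2281) = 337.56 m
  2: √((-27.83)² + (-100.71)²) = √(774.5089 + 10142.5041) = 104.48 m
  3: √((267.19)² + (-19.03)²) = √(71390.4961 + 362.1409) = 267.87 m
  → nearest: 2 (104.48 m)
Q2 at (-36.06, -117.88):
  1: √((-57.62)² + (5.83)²) = √(3320.0644 + 33.9889) = 57.91 m
  2: √((-138.24)² + (238.53)²) = √(19110.2976 + 56896.5609) = 275.69 m
  3: √((156.78)² + (320.21)²) = √(24579.9684 + 102534.4441) = 356.53 m
  → nearest: 1 (57.91 m)
Q3 at (-70.10, -49.88):
  1: √((-23.58)² + (-62.17)²) = √(556.0164 + 3865.1089) = 66.49 m
  2: √((-104.20)² + (170.53)²) = √(10857.6400 + 29080.4809) = 199.85 m
  3: √((190.82)² + (252.21)²) = √(36412.2724 + 63609.8841) = 316.26 m
  → nearest: 1 (66.49 m)
Q4 at (120.96, -82.78):
  1: √((-214.64)² + (-29.27)²) = √(46070.3296 + 856.7329) = 216.63 m
  2: √((-295.26)² + (203.43)²) = √(87178.4676 + 41383.7649) = 358.56 m
  3: √((-0.24)² + (285.11)²) = √(0.0576 + 81287.7121) = 285.11 m
  → nearest: 1 (216.63 m)
Q5 at (158.09, 23.51):
  1: √((-251.77)² + (-135.56)²) = √(63388.1329 + 18376.5136) = 285.95 m
  2: √((-332.39)² + (97.14)²) = √(110483.1121 + 9436.1796) = 346.29 m
  3: √((-37.37)² + (178.82)²) = √(1396.5169 + 31976.5924) = 182.68 m
  → nearest: 3 (182.68 m)

Q1→2; Q2→1; Q3→1; Q4→1; Q5→3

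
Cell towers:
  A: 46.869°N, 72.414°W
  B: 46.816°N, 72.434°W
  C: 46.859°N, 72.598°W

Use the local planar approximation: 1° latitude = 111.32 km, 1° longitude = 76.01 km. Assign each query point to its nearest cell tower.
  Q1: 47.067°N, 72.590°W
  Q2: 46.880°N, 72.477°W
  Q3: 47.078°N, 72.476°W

Q1→C; Q2→A; Q3→A

Q1 at 47.067°N, 72.590°W:
  A: 25.783 km
  B: 30.353 km
  C: 23.163 km
  → nearest: C (23.163 km)
Q2 at 46.880°N, 72.477°W:
  A: 4.943 km
  B: 7.838 km
  C: 9.490 km
  → nearest: A (4.943 km)
Q3 at 47.078°N, 72.476°W:
  A: 23.738 km
  B: 29.340 km
  C: 26.083 km
  → nearest: A (23.738 km)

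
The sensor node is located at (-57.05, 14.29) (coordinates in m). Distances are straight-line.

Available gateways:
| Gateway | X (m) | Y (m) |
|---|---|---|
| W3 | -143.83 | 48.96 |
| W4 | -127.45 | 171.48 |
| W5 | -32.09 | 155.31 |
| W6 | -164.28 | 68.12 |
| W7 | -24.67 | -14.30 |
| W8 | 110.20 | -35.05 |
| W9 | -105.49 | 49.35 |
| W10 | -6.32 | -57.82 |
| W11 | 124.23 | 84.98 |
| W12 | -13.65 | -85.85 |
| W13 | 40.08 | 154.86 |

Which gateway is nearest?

Distances from (-57.05, 14.29):
W3: 93.45 m
W4: 172.23 m
W5: 143.21 m
W6: 119.98 m
W7: 43.20 m
W8: 174.38 m
W9: 59.80 m
W10: 88.17 m
W11: 194.58 m
W12: 109.14 m
W13: 170.86 m
Minimum: W7 at 43.20 m.

W7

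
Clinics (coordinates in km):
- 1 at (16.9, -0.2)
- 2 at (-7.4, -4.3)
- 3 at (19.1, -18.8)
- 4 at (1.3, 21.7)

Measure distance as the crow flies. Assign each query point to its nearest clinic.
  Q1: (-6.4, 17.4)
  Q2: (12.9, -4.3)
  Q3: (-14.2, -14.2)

Q1→4; Q2→1; Q3→2

Q1 at (-6.4, 17.4):
  1: 29.2 km
  2: 21.7 km
  3: 44.3 km
  4: 8.8 km
  → nearest: 4 (8.8 km)
Q2 at (12.9, -4.3):
  1: 5.7 km
  2: 20.3 km
  3: 15.8 km
  4: 28.5 km
  → nearest: 1 (5.7 km)
Q3 at (-14.2, -14.2):
  1: 34.1 km
  2: 12.0 km
  3: 33.6 km
  4: 39.1 km
  → nearest: 2 (12.0 km)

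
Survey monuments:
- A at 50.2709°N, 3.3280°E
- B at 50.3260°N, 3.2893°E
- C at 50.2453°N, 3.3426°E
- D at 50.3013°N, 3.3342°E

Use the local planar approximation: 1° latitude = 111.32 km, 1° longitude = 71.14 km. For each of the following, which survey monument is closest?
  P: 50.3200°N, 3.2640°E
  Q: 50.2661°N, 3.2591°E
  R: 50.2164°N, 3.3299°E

P at 50.3200°N, 3.2640°E:
  A: 7.1137 km
  B: 1.9198 km
  C: 10.0207 km
  D: 5.4105 km
  → nearest: B (1.9198 km)
Q at 50.2661°N, 3.2591°E:
  A: 4.9306 km
  B: 7.0056 km
  C: 6.3755 km
  D: 6.6255 km
  → nearest: A (4.9306 km)
R at 50.2164°N, 3.3299°E:
  A: 6.0684 km
  B: 12.5379 km
  C: 3.3416 km
  D: 9.4560 km
  → nearest: C (3.3416 km)

P→B; Q→A; R→C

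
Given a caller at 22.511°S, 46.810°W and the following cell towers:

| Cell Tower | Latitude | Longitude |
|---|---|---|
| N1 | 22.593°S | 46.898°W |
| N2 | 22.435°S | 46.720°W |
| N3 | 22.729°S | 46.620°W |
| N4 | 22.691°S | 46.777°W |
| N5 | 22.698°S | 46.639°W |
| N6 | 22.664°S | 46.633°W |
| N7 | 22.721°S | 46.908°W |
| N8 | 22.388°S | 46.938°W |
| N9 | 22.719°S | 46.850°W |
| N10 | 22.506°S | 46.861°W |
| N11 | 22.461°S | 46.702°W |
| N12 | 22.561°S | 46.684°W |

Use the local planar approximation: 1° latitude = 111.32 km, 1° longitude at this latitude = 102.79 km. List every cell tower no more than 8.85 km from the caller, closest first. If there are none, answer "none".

N10

Distances from 22.511°S, 46.810°W:
N1: √((-0.082·111.32)² + (-0.088·102.79)²) = √(83.32477 + 81.82143) = 12.851 km
N2: √((0.076·111.32)² + (0.090·102.79)²) = √(71.57701 + 85.58285) = 12.536 km
N3: √((-0.218·111.32)² + (0.190·102.79)²) = √(588.92418 + 381.42481) = 31.150 km
N4: √((-0.180·111.32)² + (0.033·102.79)²) = √(401.50541 + 11.50614) = 20.323 km
N5: √((-0.187·111.32)² + (0.171·102.79)²) = √(433.34083 + 308.95409) = 27.245 km
N6: √((-0.153·111.32)² + (0.177·102.79)²) = √(290.08766 + 331.01545) = 24.922 km
N7: √((-0.210·111.32)² + (-0.098·102.79)²) = √(546.49348 + 101.47379) = 25.455 km
N8: √((0.123·111.32)² + (-0.128·102.79)²) = √(187.48072 + 173.10981) = 18.989 km
N9: √((-0.208·111.32)² + (-0.040·102.79)²) = √(536.13365 + 16.90525) = 23.517 km
N10: √((0.005·111.32)² + (-0.051·102.79)²) = √(0.30980 + 27.48160) = 5.272 km
N11: √((0.050·111.32)² + (0.108·102.79)²) = √(30.98036 + 123.23931) = 12.419 km
N12: √((-0.050·111.32)² + (0.126·102.79)²) = √(30.98036 + 167.74239) = 14.097 km
Threshold 8.85 km: N10 (5.272 km) is within range.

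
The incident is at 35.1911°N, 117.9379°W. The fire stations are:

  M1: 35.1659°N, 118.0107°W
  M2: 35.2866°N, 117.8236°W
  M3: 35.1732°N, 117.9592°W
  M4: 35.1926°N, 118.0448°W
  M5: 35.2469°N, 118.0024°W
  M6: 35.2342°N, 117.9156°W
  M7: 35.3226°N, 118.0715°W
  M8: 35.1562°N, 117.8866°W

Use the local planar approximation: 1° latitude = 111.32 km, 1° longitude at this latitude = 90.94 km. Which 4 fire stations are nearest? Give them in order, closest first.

Distances from 35.1911°N, 117.9379°W:
M1: 7.1902 km
M2: 14.8682 km
M3: 2.7790 km
M4: 9.7229 km
M5: 8.5434 km
M6: 5.2089 km
M7: 19.0237 km
M8: 6.0711 km
Sorted: M3 (2.7790 km) < M6 (5.2089 km) < M8 (6.0711 km) < M1 (7.1902 km) < M5 (8.5434 km) < M4 (9.7229 km) < …

M3, M6, M8, M1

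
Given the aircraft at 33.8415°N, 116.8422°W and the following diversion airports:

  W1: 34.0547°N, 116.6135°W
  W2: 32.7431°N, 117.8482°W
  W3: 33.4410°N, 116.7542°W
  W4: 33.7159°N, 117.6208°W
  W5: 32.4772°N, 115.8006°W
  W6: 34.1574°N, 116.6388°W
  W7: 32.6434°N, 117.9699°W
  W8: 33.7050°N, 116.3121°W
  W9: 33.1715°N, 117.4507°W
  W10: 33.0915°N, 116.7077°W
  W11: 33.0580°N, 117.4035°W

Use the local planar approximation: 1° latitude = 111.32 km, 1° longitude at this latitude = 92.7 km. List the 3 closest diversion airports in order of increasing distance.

Distances from 33.8415°N, 116.8422°W:
W1: √((0.2132·111.32)² + (0.2287·92.7)²) = √(563.275415 + 449.460776) = 31.8235 km
W2: √((-1.0984·111.32)² + (-1.0060·92.7)²) = √(14950.903687 + 8696.718838) = 153.7778 km
W3: √((-0.4005·111.32)² + (0.0880·92.7)²) = √(1987.702739 + 66.546438) = 45.3238 km
W4: √((-0.1256·111.32)² + (-0.7786·92.7)²) = √(195.490508 + 5209.406733) = 73.5180 km
W5: √((-1.3643·111.32)² + (1.0416·92.7)²) = √(23065.674211 + 9323.122932) = 179.9689 km
W6: √((0.3159·111.32)² + (0.2034·92.7)²) = √(1236.646712 + 355.517813) = 39.9019 km
W7: √((-1.1981·111.32)² + (-1.1277·92.7)²) = √(17788.221622 + 10928.149538) = 169.4591 km
W8: √((-0.1365·111.32)² + (0.5301·92.7)²) = √(230.893495 + 2414.766136) = 51.4360 km
W9: √((-0.6700·111.32)² + (-0.6085·92.7)²) = √(5562.832723 + 3181.856823) = 93.5130 km
W10: √((-0.7500·111.32)² + (0.1345·92.7)²) = √(6970.580100 + 155.454764) = 84.4158 km
W11: √((-0.7835·111.32)² + (-0.5613·92.7)²) = √(7607.192337 + 2707.382097) = 101.5607 km
Sorted: W1 (31.8235 km) < W6 (39.9019 km) < W3 (45.3238 km) < W8 (51.4360 km) < W4 (73.5180 km) < …

W1, W6, W3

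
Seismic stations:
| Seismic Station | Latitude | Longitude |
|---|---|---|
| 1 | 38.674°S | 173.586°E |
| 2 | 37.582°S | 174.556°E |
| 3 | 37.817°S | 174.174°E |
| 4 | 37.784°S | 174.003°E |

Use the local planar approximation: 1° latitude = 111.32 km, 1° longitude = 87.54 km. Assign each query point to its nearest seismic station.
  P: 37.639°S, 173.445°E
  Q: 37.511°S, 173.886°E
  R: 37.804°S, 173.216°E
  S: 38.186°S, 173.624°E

P at 37.639°S, 173.445°E:
  1: 115.875 km
  2: 97.464 km
  3: 66.822 km
  4: 51.445 km
  → nearest: 4 (51.445 km)
Q at 37.511°S, 173.886°E:
  1: 132.102 km
  2: 59.182 km
  3: 42.379 km
  4: 32.070 km
  → nearest: 4 (32.070 km)
R at 37.804°S, 173.216°E:
  1: 102.121 km
  2: 119.879 km
  3: 83.876 km
  4: 68.930 km
  → nearest: 4 (68.930 km)
S at 38.186°S, 173.624°E:
  1: 54.426 km
  2: 105.723 km
  3: 63.289 km
  4: 55.708 km
  → nearest: 1 (54.426 km)

P→4; Q→4; R→4; S→1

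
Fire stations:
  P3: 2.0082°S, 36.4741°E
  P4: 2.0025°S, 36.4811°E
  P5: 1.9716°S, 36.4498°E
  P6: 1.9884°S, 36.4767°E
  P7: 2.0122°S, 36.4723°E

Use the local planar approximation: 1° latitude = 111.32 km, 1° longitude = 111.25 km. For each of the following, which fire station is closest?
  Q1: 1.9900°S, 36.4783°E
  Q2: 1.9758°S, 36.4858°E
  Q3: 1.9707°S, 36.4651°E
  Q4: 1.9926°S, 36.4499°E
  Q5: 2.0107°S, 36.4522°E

Q1→P6; Q2→P6; Q3→P5; Q4→P5; Q5→P7

Q1 at 1.9900°S, 36.4783°E:
  P3: 2.07921 km
  P4: 1.42594 km
  P5: 3.77470 km
  P6: 0.25181 km
  P7: 2.55986 km
  → nearest: P6 (0.25181 km)
Q2 at 1.9758°S, 36.4858°E:
  P3: 3.83445 km
  P4: 3.01789 km
  P5: 4.03220 km
  P6: 1.72982 km
  P7: 4.32143 km
  → nearest: P6 (1.72982 km)
Q3 at 1.9707°S, 36.4651°E:
  P3: 4.29290 km
  P4: 3.96230 km
  P5: 1.70507 km
  P6: 2.35536 km
  P7: 4.68871 km
  → nearest: P5 (1.70507 km)
Q4 at 1.9926°S, 36.4499°E:
  P3: 3.20374 km
  P4: 3.64176 km
  P5: 2.33775 km
  P6: 3.01794 km
  P7: 3.31219 km
  → nearest: P5 (2.33775 km)
Q5 at 2.0107°S, 36.4522°E:
  P3: 2.45222 km
  P4: 3.34220 km
  P5: 4.36079 km
  P6: 3.68667 km
  P7: 2.24235 km
  → nearest: P7 (2.24235 km)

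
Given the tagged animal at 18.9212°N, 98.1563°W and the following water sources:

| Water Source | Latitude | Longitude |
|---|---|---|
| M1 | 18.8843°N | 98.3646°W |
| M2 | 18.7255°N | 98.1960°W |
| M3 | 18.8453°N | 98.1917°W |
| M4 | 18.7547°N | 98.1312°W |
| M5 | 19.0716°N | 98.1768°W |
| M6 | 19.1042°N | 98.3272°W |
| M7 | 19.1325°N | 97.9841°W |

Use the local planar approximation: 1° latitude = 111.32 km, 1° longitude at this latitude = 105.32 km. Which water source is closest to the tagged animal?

Distances from 18.9212°N, 98.1563°W:
M1: √((-0.0369·111.32)² + (-0.2083·105.32)²) = √(16.873265 + 481.282689) = 22.3194 km
M2: √((-0.1957·111.32)² + (-0.0397·105.32)²) = √(474.600342 + 17.482467) = 22.1829 km
M3: √((-0.0759·111.32)² + (-0.0354·105.32)²) = √(71.388778 + 13.900430) = 9.2352 km
M4: √((-0.1665·111.32)² + (0.0251·105.32)²) = √(343.538070 + 6.988261) = 18.7223 km
M5: √((0.1504·111.32)² + (-0.0205·105.32)²) = √(280.312244 + 4.661540) = 16.8812 km
M6: √((0.1830·111.32)² + (-0.1709·105.32)²) = √(415.000457 + 323.970769) = 27.1840 km
M7: √((0.2113·111.32)² + (0.1722·105.32)²) = √(553.280532 + 328.918268) = 29.7018 km
Minimum: M3 at 9.2352 km.

M3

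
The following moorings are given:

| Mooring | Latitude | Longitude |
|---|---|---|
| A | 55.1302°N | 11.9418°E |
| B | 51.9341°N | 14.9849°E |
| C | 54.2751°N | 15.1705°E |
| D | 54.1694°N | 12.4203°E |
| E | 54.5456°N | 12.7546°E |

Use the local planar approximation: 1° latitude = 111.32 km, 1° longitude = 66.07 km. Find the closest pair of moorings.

D and E

Pairwise distances:
A–B: 408.6693 km
A–C: 233.5949 km
A–D: 111.5308 km
A–E: 84.3740 km
B–C: 260.8885 km
B–D: 301.0467 km
B–E: 325.9254 km
C–D: 182.0863 km
C–E: 162.4340 km
D–E: 47.3462 km
Closest pair: D–E at 47.3462 km.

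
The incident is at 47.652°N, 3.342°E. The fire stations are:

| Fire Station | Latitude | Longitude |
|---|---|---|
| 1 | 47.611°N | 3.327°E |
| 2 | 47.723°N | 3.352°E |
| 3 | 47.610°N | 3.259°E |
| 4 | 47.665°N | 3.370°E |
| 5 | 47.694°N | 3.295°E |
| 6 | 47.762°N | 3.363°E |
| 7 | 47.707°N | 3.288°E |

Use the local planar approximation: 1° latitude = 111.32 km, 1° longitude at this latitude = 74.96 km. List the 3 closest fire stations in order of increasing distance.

4, 1, 5

Distances from 47.652°N, 3.342°E:
1: 4.701 km
2: 7.939 km
3: 7.783 km
4: 2.549 km
5: 5.854 km
6: 12.346 km
7: 7.340 km
Sorted: 4 (2.549 km) < 1 (4.701 km) < 5 (5.854 km) < 7 (7.340 km) < 3 (7.783 km) < …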